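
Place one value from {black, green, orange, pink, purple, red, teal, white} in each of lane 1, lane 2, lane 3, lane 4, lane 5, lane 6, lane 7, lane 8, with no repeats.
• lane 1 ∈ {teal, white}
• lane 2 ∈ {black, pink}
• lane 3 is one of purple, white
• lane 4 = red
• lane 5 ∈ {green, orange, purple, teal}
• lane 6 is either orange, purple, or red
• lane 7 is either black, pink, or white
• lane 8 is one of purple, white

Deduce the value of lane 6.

orange

lane 4 has just one choice, so lane 4 = red. Strike red from lane 6.
Among the 7 still-open variables, green fits only lane 5 (and all 7 values in {black, green, orange, pink, purple, teal, white} must be used), so lane 5 = green.
The 6 still-open variables together cover exactly {black, orange, pink, purple, teal, white} — 6 values for 6 variables — and orange appears only in lane 6's list, so lane 6 = orange.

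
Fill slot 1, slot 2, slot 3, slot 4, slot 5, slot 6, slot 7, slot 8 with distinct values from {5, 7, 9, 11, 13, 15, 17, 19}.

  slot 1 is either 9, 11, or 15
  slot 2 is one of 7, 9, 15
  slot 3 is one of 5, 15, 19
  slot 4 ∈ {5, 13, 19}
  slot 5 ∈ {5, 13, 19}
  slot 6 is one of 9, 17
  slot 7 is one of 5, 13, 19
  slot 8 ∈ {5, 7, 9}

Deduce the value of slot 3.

15

The 8 variables together cover exactly {5, 7, 9, 11, 13, 15, 17, 19} — 8 values for 8 variables — and 11 appears only in slot 1's list, so slot 1 = 11.
Among the 7 still-open variables, 17 fits only slot 6 (and all 7 values in {5, 7, 9, 13, 15, 17, 19} must be used), so slot 6 = 17.
The 3 variables slot 4, slot 5, slot 7 are confined to {5, 13, 19}, which locks those values in; drop them from slot 3, slot 8.
So slot 3 = 15.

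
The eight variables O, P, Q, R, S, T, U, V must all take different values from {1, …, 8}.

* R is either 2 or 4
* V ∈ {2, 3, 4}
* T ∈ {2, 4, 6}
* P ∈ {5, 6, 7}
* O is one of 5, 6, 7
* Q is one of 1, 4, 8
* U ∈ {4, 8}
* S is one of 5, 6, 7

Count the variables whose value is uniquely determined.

3

The 8 variables together cover exactly {1, 2, 3, 4, 5, 6, 7, 8} — 8 values for 8 variables — and 1 appears only in Q's list, so Q = 1.
The 7 still-open variables together cover exactly {2, 3, 4, 5, 6, 7, 8} — 7 values for 7 variables — and 3 appears only in V's list, so V = 3.
The 6 still-open variables draw from only 6 values {2, 4, 5, 6, 7, 8}, so each is used; only U can be 8, hence U = 8.
O, P, S between them cover only {5, 6, 7} — a naked triple. Remove those values from T.
Determined: Q=1, U=8, V=3. The other variables each still have more than one consistent value. That makes 3.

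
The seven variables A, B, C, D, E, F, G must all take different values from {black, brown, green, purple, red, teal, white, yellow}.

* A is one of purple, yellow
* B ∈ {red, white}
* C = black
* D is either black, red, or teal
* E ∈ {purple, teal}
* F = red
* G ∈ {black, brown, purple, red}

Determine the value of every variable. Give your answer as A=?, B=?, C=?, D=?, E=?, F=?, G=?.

A=yellow, B=white, C=black, D=teal, E=purple, F=red, G=brown

C must be black (only option left). So D, G can't be black.
F has just one choice, so F = red. Eliminate red elsewhere: B, D, G.
B must be white (only option left).
D's domain is down to {teal}, so D = teal. Eliminate teal elsewhere: E.
E has just one choice, so E = purple. Eliminate purple elsewhere: A, G.
G has just one choice, so G = brown.
That leaves A = yellow.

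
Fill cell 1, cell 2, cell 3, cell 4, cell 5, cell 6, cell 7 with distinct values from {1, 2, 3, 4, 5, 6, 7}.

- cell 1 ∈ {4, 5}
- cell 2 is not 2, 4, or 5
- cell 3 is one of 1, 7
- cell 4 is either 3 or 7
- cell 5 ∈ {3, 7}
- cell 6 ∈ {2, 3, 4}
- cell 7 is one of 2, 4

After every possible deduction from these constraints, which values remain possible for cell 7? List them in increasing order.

2, 4

Among the 7 variables, 5 fits only cell 1 (and all 7 values in {1, 2, 3, 4, 5, 6, 7} must be used), so cell 1 = 5.
The 6 still-open variables together cover exactly {1, 2, 3, 4, 6, 7} — 6 values for 6 variables — and 6 appears only in cell 2's list, so cell 2 = 6.
The 5 still-open variables draw from only 5 values {1, 2, 3, 4, 7}, so each is used; only cell 3 can be 1, hence cell 3 = 1.
cell 4 and cell 5 between them cover only {3, 7} — a naked pair. Remove those values from cell 6.
No further eliminations apply; cell 7 can still be any of 2, 4.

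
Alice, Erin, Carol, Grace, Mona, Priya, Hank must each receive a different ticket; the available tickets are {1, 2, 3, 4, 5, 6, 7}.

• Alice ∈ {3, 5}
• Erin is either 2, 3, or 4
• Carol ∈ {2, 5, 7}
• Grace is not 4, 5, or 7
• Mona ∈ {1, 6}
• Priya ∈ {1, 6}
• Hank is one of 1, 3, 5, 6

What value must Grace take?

The 7 variables together cover exactly {1, 2, 3, 4, 5, 6, 7} — 7 values for 7 variables — and 4 appears only in Erin's list, so Erin = 4.
Among the 6 still-open variables, 7 fits only Carol (and all 6 values in {1, 2, 3, 5, 6, 7} must be used), so Carol = 7.
The 5 still-open variables draw from only 5 values {1, 2, 3, 5, 6}, so each is used; only Grace can be 2, hence Grace = 2.

2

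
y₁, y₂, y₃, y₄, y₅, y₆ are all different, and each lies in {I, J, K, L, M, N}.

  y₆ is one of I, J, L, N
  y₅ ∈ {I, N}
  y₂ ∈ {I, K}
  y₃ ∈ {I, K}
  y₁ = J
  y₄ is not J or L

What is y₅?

N

y₁'s domain is down to {J}, so y₁ = J. So y₆ can't be J.
The 5 still-open variables draw from only 5 values {I, K, L, M, N}, so each is used; only y₆ can be L, hence y₆ = L.
Among the 4 still-open variables, M fits only y₄ (and all 4 values in {I, K, M, N} must be used), so y₄ = M.
Among the 3 still-open variables, N fits only y₅ (and all 3 values in {I, K, N} must be used), so y₅ = N.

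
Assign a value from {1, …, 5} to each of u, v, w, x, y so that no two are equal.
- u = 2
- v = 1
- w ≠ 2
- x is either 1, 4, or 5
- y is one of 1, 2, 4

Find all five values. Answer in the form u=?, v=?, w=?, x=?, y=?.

u has just one choice, so u = 2. So y can't be 2.
v has just one choice, so v = 1. Remove 1 from w, x, y.
y's domain is down to {4}, so y = 4. Eliminate 4 elsewhere: w, x.
x must be 5 (only option left). So w can't be 5.
w's domain is down to {3}, so w = 3.

u=2, v=1, w=3, x=5, y=4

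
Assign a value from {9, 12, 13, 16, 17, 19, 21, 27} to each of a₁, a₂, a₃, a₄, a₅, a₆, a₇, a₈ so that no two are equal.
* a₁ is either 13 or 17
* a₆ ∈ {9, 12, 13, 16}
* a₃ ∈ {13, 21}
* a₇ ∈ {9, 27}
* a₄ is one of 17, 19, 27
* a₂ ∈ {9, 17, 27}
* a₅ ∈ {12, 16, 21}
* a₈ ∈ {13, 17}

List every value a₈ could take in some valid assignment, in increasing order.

13, 17

The 8 variables together cover exactly {9, 12, 13, 16, 17, 19, 21, 27} — 8 values for 8 variables — and 19 appears only in a₄'s list, so a₄ = 19.
a₁ and a₈ between them cover only {13, 17} — a naked pair. Remove those values from a₂, a₃, a₆.
a₃'s domain is down to {21}, so a₃ = 21. Eliminate 21 elsewhere: a₅.
a₂ and a₇ share exactly the 2 values {9, 27}; by pigeonhole those values go to them, so strike 9, 27 from a₆.
No further eliminations apply; a₈ can still be any of 13, 17.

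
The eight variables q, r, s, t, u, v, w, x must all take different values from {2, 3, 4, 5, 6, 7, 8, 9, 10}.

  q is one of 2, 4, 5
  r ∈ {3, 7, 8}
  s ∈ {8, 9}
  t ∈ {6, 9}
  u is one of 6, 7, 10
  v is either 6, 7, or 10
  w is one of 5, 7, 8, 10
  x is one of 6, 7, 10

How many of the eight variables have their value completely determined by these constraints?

u, v, x share exactly the 3 values {6, 7, 10}; by pigeonhole those values go to them, so strike 6, 7, 10 from r, t, w.
t has just one choice, so t = 9. Eliminate 9 elsewhere: s.
s has just one choice, so s = 8. Strike 8 from r, w.
w must be 5 (only option left). Strike 5 from q.
That leaves r = 3.
Determined: r=3, s=8, t=9, w=5. The other variables each still have more than one consistent value. That makes 4.

4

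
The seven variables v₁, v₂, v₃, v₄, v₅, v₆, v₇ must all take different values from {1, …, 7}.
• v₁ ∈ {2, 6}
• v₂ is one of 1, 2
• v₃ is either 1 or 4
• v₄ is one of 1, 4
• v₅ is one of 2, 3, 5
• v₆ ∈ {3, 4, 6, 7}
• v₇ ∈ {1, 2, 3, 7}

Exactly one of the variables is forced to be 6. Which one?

v₁

The 7 variables together cover exactly {1, 2, 3, 4, 5, 6, 7} — 7 values for 7 variables — and 5 appears only in v₅'s list, so v₅ = 5.
v₃ and v₄ between them cover only {1, 4} — a naked pair. Remove those values from v₂, v₆, v₇.
v₂'s domain is down to {2}, so v₂ = 2. Remove 2 from v₁, v₇.
So 6 goes to v₁.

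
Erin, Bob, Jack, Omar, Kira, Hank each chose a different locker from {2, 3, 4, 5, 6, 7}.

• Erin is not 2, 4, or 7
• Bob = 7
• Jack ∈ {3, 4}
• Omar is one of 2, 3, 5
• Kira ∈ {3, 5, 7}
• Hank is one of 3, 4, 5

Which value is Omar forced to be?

2

Bob's domain is down to {7}, so Bob = 7. So Kira can't be 7.
Among the 5 still-open variables, 2 fits only Omar (and all 5 values in {2, 3, 4, 5, 6} must be used), so Omar = 2.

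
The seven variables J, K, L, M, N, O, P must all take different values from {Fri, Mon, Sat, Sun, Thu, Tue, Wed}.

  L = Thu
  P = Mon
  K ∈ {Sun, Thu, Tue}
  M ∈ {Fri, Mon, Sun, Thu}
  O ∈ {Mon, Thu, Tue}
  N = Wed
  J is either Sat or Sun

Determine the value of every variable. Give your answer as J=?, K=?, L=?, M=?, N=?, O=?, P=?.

L has just one choice, so L = Thu. Strike Thu from K, M, O.
N must be Wed (only option left).
P's domain is down to {Mon}, so P = Mon. Remove Mon from M, O.
O's domain is down to {Tue}, so O = Tue. Remove Tue from K.
K's domain is down to {Sun}, so K = Sun. Remove Sun from J, M.
That leaves M = Fri.
J has just one choice, so J = Sat.

J=Sat, K=Sun, L=Thu, M=Fri, N=Wed, O=Tue, P=Mon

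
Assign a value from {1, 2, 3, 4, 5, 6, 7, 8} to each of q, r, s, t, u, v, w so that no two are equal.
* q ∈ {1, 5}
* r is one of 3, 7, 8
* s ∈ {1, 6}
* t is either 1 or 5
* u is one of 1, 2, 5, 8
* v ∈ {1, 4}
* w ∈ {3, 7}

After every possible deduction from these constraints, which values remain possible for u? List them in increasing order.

2, 8

q and t between them cover only {1, 5} — a naked pair. Remove those values from s, u, v.
s must be 6 (only option left).
v must be 4 (only option left).
No further eliminations apply; u can still be any of 2, 8.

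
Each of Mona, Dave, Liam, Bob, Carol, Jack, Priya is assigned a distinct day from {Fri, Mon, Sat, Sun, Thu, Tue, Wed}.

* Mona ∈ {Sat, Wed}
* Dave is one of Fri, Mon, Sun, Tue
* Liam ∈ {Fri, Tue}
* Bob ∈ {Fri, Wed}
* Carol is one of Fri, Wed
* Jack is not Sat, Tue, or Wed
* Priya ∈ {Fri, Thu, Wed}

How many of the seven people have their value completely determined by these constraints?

Among the 7 variables, Sat fits only Mona (and all 7 values in {Fri, Mon, Sat, Sun, Thu, Tue, Wed} must be used), so Mona = Sat.
Bob and Carol between them cover only {Fri, Wed} — a naked pair. Remove those values from Dave, Liam, Jack, Priya.
Liam has just one choice, so Liam = Tue. Eliminate Tue elsewhere: Dave.
That leaves Priya = Thu. Strike Thu from Jack.
Determined: Mona=Sat, Liam=Tue, Priya=Thu. The other people each still have more than one consistent value. That makes 3.

3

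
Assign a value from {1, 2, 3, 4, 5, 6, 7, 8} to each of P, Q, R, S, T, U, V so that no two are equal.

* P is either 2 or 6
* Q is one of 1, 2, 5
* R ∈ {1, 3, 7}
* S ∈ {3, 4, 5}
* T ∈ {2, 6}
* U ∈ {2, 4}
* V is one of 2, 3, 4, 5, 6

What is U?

The 7 variables draw from only 7 values {1, 2, 3, 4, 5, 6, 7}, so each is used; only R can be 7, hence R = 7.
Among the 6 still-open variables, 1 fits only Q (and all 6 values in {1, 2, 3, 4, 5, 6} must be used), so Q = 1.
P and T share exactly the 2 values {2, 6}; by pigeonhole those values go to them, so strike 2, 6 from U, V.
So U = 4.

4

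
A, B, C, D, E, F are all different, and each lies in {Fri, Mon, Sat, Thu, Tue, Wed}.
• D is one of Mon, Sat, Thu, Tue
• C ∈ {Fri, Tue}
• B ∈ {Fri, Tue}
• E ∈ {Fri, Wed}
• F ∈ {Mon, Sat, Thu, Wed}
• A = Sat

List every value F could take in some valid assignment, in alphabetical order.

A has just one choice, so A = Sat. Eliminate Sat elsewhere: D, F.
B and C between them cover only {Fri, Tue} — a naked pair. Remove those values from D, E.
E's domain is down to {Wed}, so E = Wed. So F can't be Wed.
No further eliminations apply; F can still be any of Mon, Thu.

Mon, Thu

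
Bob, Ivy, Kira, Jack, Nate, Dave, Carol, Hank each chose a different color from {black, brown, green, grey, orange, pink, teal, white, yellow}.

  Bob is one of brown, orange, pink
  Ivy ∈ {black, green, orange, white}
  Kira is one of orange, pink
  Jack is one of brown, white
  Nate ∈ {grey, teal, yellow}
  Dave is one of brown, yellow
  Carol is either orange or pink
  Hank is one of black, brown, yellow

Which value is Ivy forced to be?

The 2 variables Kira and Carol are confined to {orange, pink}, which locks those values in; drop them from Bob, Ivy.
That leaves Bob = brown. Eliminate brown elsewhere: Jack, Dave, Hank.
That leaves Jack = white. Eliminate white elsewhere: Ivy.
Dave has just one choice, so Dave = yellow. Remove yellow from Nate, Hank.
That leaves Hank = black. Remove black from Ivy.
So Ivy = green.

green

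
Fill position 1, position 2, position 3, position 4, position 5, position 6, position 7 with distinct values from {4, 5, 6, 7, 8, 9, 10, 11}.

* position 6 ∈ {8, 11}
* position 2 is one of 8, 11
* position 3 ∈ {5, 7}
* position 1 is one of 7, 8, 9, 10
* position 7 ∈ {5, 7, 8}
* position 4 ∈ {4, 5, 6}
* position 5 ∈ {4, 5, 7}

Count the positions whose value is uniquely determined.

position 2 and position 6 share exactly the 2 values {8, 11}; by pigeonhole those values go to them, so strike 8, 11 from position 1, position 7.
position 3 and position 7 share exactly the 2 values {5, 7}; by pigeonhole those values go to them, so strike 5, 7 from position 1, position 4, position 5.
position 5's domain is down to {4}, so position 5 = 4. Strike 4 from position 4.
position 4 must be 6 (only option left).
Determined: position 4=6, position 5=4. The other positions each still have more than one consistent value. That makes 2.

2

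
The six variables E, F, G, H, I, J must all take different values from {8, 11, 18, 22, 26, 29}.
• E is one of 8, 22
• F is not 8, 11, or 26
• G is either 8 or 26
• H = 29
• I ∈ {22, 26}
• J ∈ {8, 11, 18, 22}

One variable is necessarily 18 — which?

H must be 29 (only option left). Eliminate 29 elsewhere: F.
The 5 still-open variables together cover exactly {8, 11, 18, 22, 26} — 5 values for 5 variables — and 11 appears only in J's list, so J = 11.
The 4 still-open variables draw from only 4 values {8, 18, 22, 26}, so each is used; only F can be 18, hence F = 18.

F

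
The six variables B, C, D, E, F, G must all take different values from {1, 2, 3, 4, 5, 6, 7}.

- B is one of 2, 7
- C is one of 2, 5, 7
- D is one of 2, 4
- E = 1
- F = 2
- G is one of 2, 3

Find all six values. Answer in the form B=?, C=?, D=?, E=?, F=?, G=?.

E has just one choice, so E = 1.
F's domain is down to {2}, so F = 2. Eliminate 2 elsewhere: B, C, D, G.
That leaves G = 3.
B must be 7 (only option left). So C can't be 7.
C must be 5 (only option left).
That leaves D = 4.

B=7, C=5, D=4, E=1, F=2, G=3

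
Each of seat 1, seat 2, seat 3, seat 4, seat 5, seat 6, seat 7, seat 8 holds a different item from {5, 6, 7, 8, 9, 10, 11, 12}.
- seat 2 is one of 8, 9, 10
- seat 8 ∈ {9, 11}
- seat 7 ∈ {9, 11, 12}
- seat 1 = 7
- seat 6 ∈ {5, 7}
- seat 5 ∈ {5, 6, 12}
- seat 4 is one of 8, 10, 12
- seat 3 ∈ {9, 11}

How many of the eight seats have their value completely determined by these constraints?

seat 1 has just one choice, so seat 1 = 7. Remove 7 from seat 6.
That leaves seat 6 = 5. Strike 5 from seat 5.
Among the 6 still-open variables, 6 fits only seat 5 (and all 6 values in {6, 8, 9, 10, 11, 12} must be used), so seat 5 = 6.
The 2 variables seat 3 and seat 8 are confined to {9, 11}, which locks those values in; drop them from seat 2, seat 7.
seat 7's domain is down to {12}, so seat 7 = 12. Strike 12 from seat 4.
Determined: seat 1=7, seat 5=6, seat 6=5, seat 7=12. The other seats each still have more than one consistent value. That makes 4.

4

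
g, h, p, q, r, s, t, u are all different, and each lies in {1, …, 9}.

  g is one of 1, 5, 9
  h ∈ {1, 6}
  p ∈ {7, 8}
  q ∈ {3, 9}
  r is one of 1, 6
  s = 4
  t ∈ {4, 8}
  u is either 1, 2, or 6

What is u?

s's domain is down to {4}, so s = 4. So t can't be 4.
That leaves t = 8. Remove 8 from p.
That leaves p = 7.
h and r share exactly the 2 values {1, 6}; by pigeonhole those values go to them, so strike 1, 6 from g, u.
So u = 2.

2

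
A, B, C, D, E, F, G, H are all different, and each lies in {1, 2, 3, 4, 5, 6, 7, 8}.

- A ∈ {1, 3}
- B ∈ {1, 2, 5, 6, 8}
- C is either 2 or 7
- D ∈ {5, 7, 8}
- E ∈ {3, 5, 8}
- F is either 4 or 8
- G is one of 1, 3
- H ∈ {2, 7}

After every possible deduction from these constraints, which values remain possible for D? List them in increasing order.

Among the 8 variables, 4 fits only F (and all 8 values in {1, 2, 3, 4, 5, 6, 7, 8} must be used), so F = 4.
The 7 still-open variables draw from only 7 values {1, 2, 3, 5, 6, 7, 8}, so each is used; only B can be 6, hence B = 6.
The 2 variables A and G are confined to {1, 3}, which locks those values in; drop them from E.
C and H share exactly the 2 values {2, 7}; by pigeonhole those values go to them, so strike 2, 7 from D.
No further eliminations apply; D can still be any of 5, 8.

5, 8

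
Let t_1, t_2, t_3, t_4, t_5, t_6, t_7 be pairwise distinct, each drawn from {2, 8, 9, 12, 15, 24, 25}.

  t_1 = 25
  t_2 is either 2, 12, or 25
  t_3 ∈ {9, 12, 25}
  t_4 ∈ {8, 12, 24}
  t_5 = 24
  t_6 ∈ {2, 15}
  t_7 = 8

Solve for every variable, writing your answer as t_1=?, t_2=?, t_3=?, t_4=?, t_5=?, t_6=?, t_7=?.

t_1 must be 25 (only option left). Strike 25 from t_2, t_3.
That leaves t_5 = 24. Strike 24 from t_4.
t_7 has just one choice, so t_7 = 8. Remove 8 from t_4.
t_4 must be 12 (only option left). Eliminate 12 elsewhere: t_2, t_3.
t_2 must be 2 (only option left). Remove 2 from t_6.
t_3's domain is down to {9}, so t_3 = 9.
That leaves t_6 = 15.

t_1=25, t_2=2, t_3=9, t_4=12, t_5=24, t_6=15, t_7=8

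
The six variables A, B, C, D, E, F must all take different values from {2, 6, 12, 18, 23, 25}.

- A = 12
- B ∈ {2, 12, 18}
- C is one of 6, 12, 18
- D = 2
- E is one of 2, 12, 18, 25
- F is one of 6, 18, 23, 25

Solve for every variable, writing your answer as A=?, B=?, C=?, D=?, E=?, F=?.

A has just one choice, so A = 12. So B, C, E can't be 12.
D must be 2 (only option left). Remove 2 from B, E.
B must be 18 (only option left). Remove 18 from C, E, F.
That leaves C = 6. Eliminate 6 elsewhere: F.
That leaves E = 25. Remove 25 from F.
That leaves F = 23.

A=12, B=18, C=6, D=2, E=25, F=23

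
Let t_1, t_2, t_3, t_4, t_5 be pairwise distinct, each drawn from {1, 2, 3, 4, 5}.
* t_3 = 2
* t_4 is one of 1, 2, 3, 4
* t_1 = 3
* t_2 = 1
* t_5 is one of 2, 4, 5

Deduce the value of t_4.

t_1 must be 3 (only option left). Eliminate 3 elsewhere: t_4.
t_2 has just one choice, so t_2 = 1. So t_4 can't be 1.
t_3 must be 2 (only option left). Eliminate 2 elsewhere: t_4, t_5.
So t_4 = 4.

4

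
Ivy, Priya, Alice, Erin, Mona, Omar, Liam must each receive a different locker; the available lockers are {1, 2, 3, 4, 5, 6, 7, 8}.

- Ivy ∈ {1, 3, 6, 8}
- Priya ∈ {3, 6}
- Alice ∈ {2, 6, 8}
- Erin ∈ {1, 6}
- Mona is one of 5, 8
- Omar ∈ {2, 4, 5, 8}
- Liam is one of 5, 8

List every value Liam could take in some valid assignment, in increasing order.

The 7 variables together cover exactly {1, 2, 3, 4, 5, 6, 8} — 7 values for 7 variables — and 4 appears only in Omar's list, so Omar = 4.
The 6 still-open variables draw from only 6 values {1, 2, 3, 5, 6, 8}, so each is used; only Alice can be 2, hence Alice = 2.
Mona and Liam share exactly the 2 values {5, 8}; by pigeonhole those values go to them, so strike 5, 8 from Ivy.
No further eliminations apply; Liam can still be any of 5, 8.

5, 8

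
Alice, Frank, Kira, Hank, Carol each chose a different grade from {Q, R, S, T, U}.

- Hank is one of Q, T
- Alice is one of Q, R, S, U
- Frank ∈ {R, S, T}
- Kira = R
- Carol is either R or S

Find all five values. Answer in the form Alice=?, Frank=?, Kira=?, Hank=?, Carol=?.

Alice=U, Frank=T, Kira=R, Hank=Q, Carol=S

Kira has just one choice, so Kira = R. So Alice, Frank, Carol can't be R.
Carol has just one choice, so Carol = S. Strike S from Alice, Frank.
Frank's domain is down to {T}, so Frank = T. Remove T from Hank.
Hank's domain is down to {Q}, so Hank = Q. Eliminate Q elsewhere: Alice.
Alice's domain is down to {U}, so Alice = U.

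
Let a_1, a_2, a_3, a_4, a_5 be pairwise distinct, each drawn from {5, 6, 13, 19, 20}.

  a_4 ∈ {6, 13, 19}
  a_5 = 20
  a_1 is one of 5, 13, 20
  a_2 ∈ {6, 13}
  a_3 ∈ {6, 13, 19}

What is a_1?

a_5 must be 20 (only option left). Remove 20 from a_1.
The 4 still-open variables draw from only 4 values {5, 6, 13, 19}, so each is used; only a_1 can be 5, hence a_1 = 5.

5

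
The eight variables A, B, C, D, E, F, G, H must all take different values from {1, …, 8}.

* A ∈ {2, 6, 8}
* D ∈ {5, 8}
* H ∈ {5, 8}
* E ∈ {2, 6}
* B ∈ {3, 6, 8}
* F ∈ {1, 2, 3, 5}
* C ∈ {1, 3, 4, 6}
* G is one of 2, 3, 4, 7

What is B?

3

The 8 variables together cover exactly {1, 2, 3, 4, 5, 6, 7, 8} — 8 values for 8 variables — and 7 appears only in G's list, so G = 7.
Among the 7 still-open variables, 4 fits only C (and all 7 values in {1, 2, 3, 4, 5, 6, 8} must be used), so C = 4.
The 6 still-open variables draw from only 6 values {1, 2, 3, 5, 6, 8}, so each is used; only F can be 1, hence F = 1.
The 5 still-open variables together cover exactly {2, 3, 5, 6, 8} — 5 values for 5 variables — and 3 appears only in B's list, so B = 3.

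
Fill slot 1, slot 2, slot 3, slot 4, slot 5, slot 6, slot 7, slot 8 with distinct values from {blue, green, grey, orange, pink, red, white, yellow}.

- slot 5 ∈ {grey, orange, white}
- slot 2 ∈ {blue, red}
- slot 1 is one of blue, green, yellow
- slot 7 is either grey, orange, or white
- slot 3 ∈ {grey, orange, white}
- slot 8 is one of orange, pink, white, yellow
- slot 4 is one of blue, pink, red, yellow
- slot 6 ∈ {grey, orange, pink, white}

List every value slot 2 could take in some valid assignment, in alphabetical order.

The 8 variables together cover exactly {blue, green, grey, orange, pink, red, white, yellow} — 8 values for 8 variables — and green appears only in slot 1's list, so slot 1 = green.
slot 3, slot 5, slot 7 between them cover only {grey, orange, white} — a naked triple. Remove those values from slot 6, slot 8.
slot 6 has just one choice, so slot 6 = pink. Remove pink from slot 4, slot 8.
That leaves slot 8 = yellow. Strike yellow from slot 4.
No further eliminations apply; slot 2 can still be any of blue, red.

blue, red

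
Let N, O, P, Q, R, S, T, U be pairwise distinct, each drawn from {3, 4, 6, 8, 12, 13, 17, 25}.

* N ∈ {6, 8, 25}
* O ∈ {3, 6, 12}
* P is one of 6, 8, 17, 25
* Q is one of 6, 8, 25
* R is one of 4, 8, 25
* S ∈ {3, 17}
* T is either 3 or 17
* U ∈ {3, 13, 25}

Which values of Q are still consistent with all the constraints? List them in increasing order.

The 8 variables draw from only 8 values {3, 4, 6, 8, 12, 13, 17, 25}, so each is used; only R can be 4, hence R = 4.
The 7 still-open variables together cover exactly {3, 6, 8, 12, 13, 17, 25} — 7 values for 7 variables — and 12 appears only in O's list, so O = 12.
The 6 still-open variables draw from only 6 values {3, 6, 8, 13, 17, 25}, so each is used; only U can be 13, hence U = 13.
S and T share exactly the 2 values {3, 17}; by pigeonhole those values go to them, so strike 3, 17 from P.
No further eliminations apply; Q can still be any of 6, 8, 25.

6, 8, 25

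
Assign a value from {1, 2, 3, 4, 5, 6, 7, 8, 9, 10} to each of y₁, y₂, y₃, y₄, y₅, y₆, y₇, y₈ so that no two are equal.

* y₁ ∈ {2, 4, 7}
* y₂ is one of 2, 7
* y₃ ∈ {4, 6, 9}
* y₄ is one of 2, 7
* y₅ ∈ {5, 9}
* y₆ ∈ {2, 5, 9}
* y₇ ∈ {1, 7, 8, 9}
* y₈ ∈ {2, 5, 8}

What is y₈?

8

Among the 8 variables, 1 fits only y₇ (and all 8 values in {1, 2, 4, 5, 6, 7, 8, 9} must be used), so y₇ = 1.
The 7 still-open variables together cover exactly {2, 4, 5, 6, 7, 8, 9} — 7 values for 7 variables — and 6 appears only in y₃'s list, so y₃ = 6.
Among the 6 still-open variables, 4 fits only y₁ (and all 6 values in {2, 4, 5, 7, 8, 9} must be used), so y₁ = 4.
The 5 still-open variables draw from only 5 values {2, 5, 7, 8, 9}, so each is used; only y₈ can be 8, hence y₈ = 8.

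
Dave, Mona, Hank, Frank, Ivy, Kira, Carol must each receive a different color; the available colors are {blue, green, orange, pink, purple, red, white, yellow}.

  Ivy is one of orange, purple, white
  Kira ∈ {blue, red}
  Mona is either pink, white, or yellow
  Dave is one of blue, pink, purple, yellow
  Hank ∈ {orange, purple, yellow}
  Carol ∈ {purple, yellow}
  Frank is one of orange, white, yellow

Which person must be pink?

The 7 variables draw from only 7 values {blue, orange, pink, purple, red, white, yellow}, so each is used; only Kira can be red, hence Kira = red.
The 6 still-open variables draw from only 6 values {blue, orange, pink, purple, white, yellow}, so each is used; only Dave can be blue, hence Dave = blue.
The 5 still-open variables together cover exactly {orange, pink, purple, white, yellow} — 5 values for 5 variables — and pink appears only in Mona's list, so Mona = pink.

Mona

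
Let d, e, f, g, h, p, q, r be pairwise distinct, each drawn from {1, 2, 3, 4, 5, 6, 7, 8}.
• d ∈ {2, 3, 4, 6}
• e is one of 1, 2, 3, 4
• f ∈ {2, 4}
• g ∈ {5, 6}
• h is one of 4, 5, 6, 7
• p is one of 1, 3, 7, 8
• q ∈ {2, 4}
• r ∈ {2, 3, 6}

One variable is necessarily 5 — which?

g

Among the 8 variables, 8 fits only p (and all 8 values in {1, 2, 3, 4, 5, 6, 7, 8} must be used), so p = 8.
The 7 still-open variables draw from only 7 values {1, 2, 3, 4, 5, 6, 7}, so each is used; only e can be 1, hence e = 1.
The 6 still-open variables draw from only 6 values {2, 3, 4, 5, 6, 7}, so each is used; only h can be 7, hence h = 7.
The 5 still-open variables together cover exactly {2, 3, 4, 5, 6} — 5 values for 5 variables — and 5 appears only in g's list, so g = 5.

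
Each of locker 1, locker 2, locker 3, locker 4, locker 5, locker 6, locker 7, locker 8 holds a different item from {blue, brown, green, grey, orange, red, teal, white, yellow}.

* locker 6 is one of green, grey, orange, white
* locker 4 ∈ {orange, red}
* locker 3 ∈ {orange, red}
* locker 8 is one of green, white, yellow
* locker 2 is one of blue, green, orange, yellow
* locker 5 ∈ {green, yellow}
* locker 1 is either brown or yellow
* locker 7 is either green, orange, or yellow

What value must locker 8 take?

The 8 variables draw from only 8 values {blue, brown, green, grey, orange, red, white, yellow}, so each is used; only locker 2 can be blue, hence locker 2 = blue.
Among the 7 still-open variables, brown fits only locker 1 (and all 7 values in {brown, green, grey, orange, red, white, yellow} must be used), so locker 1 = brown.
Among the 6 still-open variables, grey fits only locker 6 (and all 6 values in {green, grey, orange, red, white, yellow} must be used), so locker 6 = grey.
The 5 still-open variables draw from only 5 values {green, orange, red, white, yellow}, so each is used; only locker 8 can be white, hence locker 8 = white.

white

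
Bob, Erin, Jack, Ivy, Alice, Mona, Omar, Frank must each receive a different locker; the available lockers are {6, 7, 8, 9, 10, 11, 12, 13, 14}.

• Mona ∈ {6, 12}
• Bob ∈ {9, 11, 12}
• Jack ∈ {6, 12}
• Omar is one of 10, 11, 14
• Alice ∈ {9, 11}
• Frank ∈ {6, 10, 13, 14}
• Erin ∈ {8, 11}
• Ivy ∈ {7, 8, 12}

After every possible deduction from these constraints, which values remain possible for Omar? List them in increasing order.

Jack and Mona share exactly the 2 values {6, 12}; by pigeonhole those values go to them, so strike 6, 12 from Bob, Ivy, Frank.
Bob and Alice between them cover only {9, 11} — a naked pair. Remove those values from Erin, Omar.
Erin has just one choice, so Erin = 8. Strike 8 from Ivy.
That leaves Ivy = 7.
No further eliminations apply; Omar can still be any of 10, 14.

10, 14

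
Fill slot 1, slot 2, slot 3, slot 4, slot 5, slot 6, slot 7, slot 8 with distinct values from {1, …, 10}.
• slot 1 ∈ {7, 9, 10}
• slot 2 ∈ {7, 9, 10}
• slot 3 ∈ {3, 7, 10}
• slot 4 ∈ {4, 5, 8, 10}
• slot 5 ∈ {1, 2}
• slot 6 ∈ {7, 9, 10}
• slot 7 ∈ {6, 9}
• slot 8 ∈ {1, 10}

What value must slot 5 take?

2

slot 1, slot 2, slot 6 share exactly the 3 values {7, 9, 10}; by pigeonhole those values go to them, so strike 7, 9, 10 from slot 3, slot 4, slot 7, slot 8.
slot 3 must be 3 (only option left).
That leaves slot 7 = 6.
slot 8 must be 1 (only option left). Eliminate 1 elsewhere: slot 5.
So slot 5 = 2.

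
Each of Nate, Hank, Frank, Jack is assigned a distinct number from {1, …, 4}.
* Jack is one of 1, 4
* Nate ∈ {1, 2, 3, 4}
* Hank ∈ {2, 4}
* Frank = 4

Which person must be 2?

Hank

Frank's domain is down to {4}, so Frank = 4. Remove 4 from Nate, Hank, Jack.
So 2 goes to Hank.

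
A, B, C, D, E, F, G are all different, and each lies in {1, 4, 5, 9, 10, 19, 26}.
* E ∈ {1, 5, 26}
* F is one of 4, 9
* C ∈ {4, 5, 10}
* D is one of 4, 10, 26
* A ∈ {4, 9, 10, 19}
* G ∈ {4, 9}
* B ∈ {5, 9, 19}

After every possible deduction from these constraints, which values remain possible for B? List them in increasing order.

The 7 variables together cover exactly {1, 4, 5, 9, 10, 19, 26} — 7 values for 7 variables — and 1 appears only in E's list, so E = 1.
The 6 still-open variables together cover exactly {4, 5, 9, 10, 19, 26} — 6 values for 6 variables — and 26 appears only in D's list, so D = 26.
The 2 variables F and G are confined to {4, 9}, which locks those values in; drop them from A, B, C.
No further eliminations apply; B can still be any of 5, 19.

5, 19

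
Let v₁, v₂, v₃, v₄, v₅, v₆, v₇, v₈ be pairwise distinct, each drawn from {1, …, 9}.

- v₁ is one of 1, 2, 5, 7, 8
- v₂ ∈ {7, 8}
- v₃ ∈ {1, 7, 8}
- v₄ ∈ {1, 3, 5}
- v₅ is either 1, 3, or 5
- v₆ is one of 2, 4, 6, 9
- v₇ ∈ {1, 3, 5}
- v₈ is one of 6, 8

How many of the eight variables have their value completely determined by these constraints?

The 3 variables v₄, v₅, v₇ are confined to {1, 3, 5}, which locks those values in; drop them from v₁, v₃.
v₂ and v₃ share exactly the 2 values {7, 8}; by pigeonhole those values go to them, so strike 7, 8 from v₁, v₈.
v₁ must be 2 (only option left). So v₆ can't be 2.
v₈ has just one choice, so v₈ = 6. Eliminate 6 elsewhere: v₆.
Determined: v₁=2, v₈=6. The other variables each still have more than one consistent value. That makes 2.

2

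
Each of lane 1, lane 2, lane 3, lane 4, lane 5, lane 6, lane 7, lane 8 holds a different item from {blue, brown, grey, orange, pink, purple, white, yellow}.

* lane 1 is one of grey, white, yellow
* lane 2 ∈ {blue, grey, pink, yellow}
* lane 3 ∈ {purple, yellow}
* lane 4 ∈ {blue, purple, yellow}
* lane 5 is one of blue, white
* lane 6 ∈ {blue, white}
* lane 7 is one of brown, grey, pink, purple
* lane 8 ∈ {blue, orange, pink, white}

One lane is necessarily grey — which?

lane 1

Among the 8 variables, brown fits only lane 7 (and all 8 values in {blue, brown, grey, orange, pink, purple, white, yellow} must be used), so lane 7 = brown.
The 7 still-open variables draw from only 7 values {blue, grey, orange, pink, purple, white, yellow}, so each is used; only lane 8 can be orange, hence lane 8 = orange.
The 6 still-open variables draw from only 6 values {blue, grey, pink, purple, white, yellow}, so each is used; only lane 2 can be pink, hence lane 2 = pink.
The 5 still-open variables draw from only 5 values {blue, grey, purple, white, yellow}, so each is used; only lane 1 can be grey, hence lane 1 = grey.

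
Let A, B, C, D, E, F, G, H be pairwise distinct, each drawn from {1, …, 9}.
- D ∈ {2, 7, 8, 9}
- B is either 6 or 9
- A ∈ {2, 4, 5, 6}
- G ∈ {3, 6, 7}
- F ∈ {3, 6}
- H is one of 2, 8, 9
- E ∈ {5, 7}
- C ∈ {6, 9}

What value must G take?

Among the 8 variables, 4 fits only A (and all 8 values in {2, 3, 4, 5, 6, 7, 8, 9} must be used), so A = 4.
Among the 7 still-open variables, 5 fits only E (and all 7 values in {2, 3, 5, 6, 7, 8, 9} must be used), so E = 5.
B and C share exactly the 2 values {6, 9}; by pigeonhole those values go to them, so strike 6, 9 from D, F, G, H.
That leaves F = 3. Eliminate 3 elsewhere: G.
So G = 7.

7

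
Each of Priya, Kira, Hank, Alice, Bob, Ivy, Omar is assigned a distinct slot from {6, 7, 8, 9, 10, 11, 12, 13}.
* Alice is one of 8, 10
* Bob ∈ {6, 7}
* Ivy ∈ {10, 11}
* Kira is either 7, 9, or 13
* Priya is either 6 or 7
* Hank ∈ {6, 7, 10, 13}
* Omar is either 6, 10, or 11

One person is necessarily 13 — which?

Hank

Among the 7 variables, 8 fits only Alice (and all 7 values in {6, 7, 8, 9, 10, 11, 13} must be used), so Alice = 8.
The 6 still-open variables together cover exactly {6, 7, 9, 10, 11, 13} — 6 values for 6 variables — and 9 appears only in Kira's list, so Kira = 9.
The 5 still-open variables together cover exactly {6, 7, 10, 11, 13} — 5 values for 5 variables — and 13 appears only in Hank's list, so Hank = 13.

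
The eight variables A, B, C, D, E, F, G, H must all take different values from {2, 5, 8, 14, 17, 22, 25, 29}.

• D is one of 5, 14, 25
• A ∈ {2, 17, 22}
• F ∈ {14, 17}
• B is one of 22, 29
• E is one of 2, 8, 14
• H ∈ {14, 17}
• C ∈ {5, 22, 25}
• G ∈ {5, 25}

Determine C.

22

The 8 variables together cover exactly {2, 5, 8, 14, 17, 22, 25, 29} — 8 values for 8 variables — and 8 appears only in E's list, so E = 8.
The 7 still-open variables draw from only 7 values {2, 5, 14, 17, 22, 25, 29}, so each is used; only A can be 2, hence A = 2.
The 6 still-open variables draw from only 6 values {5, 14, 17, 22, 25, 29}, so each is used; only B can be 29, hence B = 29.
Among the 5 still-open variables, 22 fits only C (and all 5 values in {5, 14, 17, 22, 25} must be used), so C = 22.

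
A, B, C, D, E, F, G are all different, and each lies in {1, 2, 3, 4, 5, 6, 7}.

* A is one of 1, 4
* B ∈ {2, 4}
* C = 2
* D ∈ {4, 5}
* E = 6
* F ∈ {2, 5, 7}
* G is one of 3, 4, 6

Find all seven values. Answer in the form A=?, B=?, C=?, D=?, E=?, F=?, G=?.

A=1, B=4, C=2, D=5, E=6, F=7, G=3

C must be 2 (only option left). So B, F can't be 2.
E has just one choice, so E = 6. Strike 6 from G.
B must be 4 (only option left). Eliminate 4 elsewhere: A, D, G.
That leaves D = 5. So F can't be 5.
F has just one choice, so F = 7.
G's domain is down to {3}, so G = 3.
A must be 1 (only option left).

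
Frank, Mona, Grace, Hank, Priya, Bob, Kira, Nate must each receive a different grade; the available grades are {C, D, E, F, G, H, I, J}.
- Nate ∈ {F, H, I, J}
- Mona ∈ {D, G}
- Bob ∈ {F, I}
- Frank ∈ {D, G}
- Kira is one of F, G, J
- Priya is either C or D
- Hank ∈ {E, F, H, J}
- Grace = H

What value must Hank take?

Grace must be H (only option left). Strike H from Hank, Nate.
The 7 still-open variables draw from only 7 values {C, D, E, F, G, I, J}, so each is used; only Priya can be C, hence Priya = C.
The 6 still-open variables together cover exactly {D, E, F, G, I, J} — 6 values for 6 variables — and E appears only in Hank's list, so Hank = E.

E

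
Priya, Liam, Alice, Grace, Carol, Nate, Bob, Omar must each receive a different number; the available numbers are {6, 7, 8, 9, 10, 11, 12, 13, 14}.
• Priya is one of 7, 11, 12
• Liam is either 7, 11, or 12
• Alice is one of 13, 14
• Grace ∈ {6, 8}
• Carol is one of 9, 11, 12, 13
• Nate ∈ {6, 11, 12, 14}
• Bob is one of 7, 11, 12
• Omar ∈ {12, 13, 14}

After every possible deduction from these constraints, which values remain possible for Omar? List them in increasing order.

13, 14

Among the 8 variables, 8 fits only Grace (and all 8 values in {6, 7, 8, 9, 11, 12, 13, 14} must be used), so Grace = 8.
Among the 7 still-open variables, 6 fits only Nate (and all 7 values in {6, 7, 9, 11, 12, 13, 14} must be used), so Nate = 6.
The 6 still-open variables together cover exactly {7, 9, 11, 12, 13, 14} — 6 values for 6 variables — and 9 appears only in Carol's list, so Carol = 9.
Priya, Liam, Bob between them cover only {7, 11, 12} — a naked triple. Remove those values from Omar.
No further eliminations apply; Omar can still be any of 13, 14.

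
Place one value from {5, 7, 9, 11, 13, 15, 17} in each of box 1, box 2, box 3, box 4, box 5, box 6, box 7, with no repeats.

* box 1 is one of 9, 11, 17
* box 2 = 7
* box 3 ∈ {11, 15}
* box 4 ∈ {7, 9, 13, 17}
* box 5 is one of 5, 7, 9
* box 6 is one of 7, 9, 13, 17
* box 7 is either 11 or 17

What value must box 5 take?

5

box 2 must be 7 (only option left). Eliminate 7 elsewhere: box 4, box 5, box 6.
Among the 6 still-open variables, 5 fits only box 5 (and all 6 values in {5, 9, 11, 13, 15, 17} must be used), so box 5 = 5.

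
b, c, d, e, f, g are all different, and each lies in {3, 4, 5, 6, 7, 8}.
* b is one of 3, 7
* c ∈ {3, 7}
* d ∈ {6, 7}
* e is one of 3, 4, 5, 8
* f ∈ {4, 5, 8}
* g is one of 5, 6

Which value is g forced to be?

5

b and c between them cover only {3, 7} — a naked pair. Remove those values from d, e.
d's domain is down to {6}, so d = 6. Eliminate 6 elsewhere: g.
So g = 5.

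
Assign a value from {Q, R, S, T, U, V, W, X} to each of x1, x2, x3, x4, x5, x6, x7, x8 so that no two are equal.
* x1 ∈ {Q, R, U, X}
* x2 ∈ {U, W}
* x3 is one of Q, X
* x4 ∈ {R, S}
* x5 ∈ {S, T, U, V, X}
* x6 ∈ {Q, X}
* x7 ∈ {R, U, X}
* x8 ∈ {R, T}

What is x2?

W

Among the 8 variables, V fits only x5 (and all 8 values in {Q, R, S, T, U, V, W, X} must be used), so x5 = V.
The 7 still-open variables draw from only 7 values {Q, R, S, T, U, W, X}, so each is used; only x4 can be S, hence x4 = S.
Among the 6 still-open variables, T fits only x8 (and all 6 values in {Q, R, T, U, W, X} must be used), so x8 = T.
The 5 still-open variables draw from only 5 values {Q, R, U, W, X}, so each is used; only x2 can be W, hence x2 = W.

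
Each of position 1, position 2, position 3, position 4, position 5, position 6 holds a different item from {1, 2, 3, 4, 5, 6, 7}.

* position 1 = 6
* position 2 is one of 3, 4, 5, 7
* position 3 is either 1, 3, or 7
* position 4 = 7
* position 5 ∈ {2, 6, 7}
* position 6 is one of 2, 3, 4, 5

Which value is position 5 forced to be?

2

position 1's domain is down to {6}, so position 1 = 6. So position 5 can't be 6.
position 4 has just one choice, so position 4 = 7. Eliminate 7 elsewhere: position 2, position 3, position 5.
So position 5 = 2.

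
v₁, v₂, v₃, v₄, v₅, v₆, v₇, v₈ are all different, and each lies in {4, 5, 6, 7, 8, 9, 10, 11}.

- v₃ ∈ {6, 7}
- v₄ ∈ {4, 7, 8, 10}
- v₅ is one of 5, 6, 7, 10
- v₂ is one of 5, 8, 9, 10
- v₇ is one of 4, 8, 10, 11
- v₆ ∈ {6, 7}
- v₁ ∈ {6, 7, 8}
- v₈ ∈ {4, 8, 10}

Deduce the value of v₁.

The 8 variables together cover exactly {4, 5, 6, 7, 8, 9, 10, 11} — 8 values for 8 variables — and 9 appears only in v₂'s list, so v₂ = 9.
Among the 7 still-open variables, 5 fits only v₅ (and all 7 values in {4, 5, 6, 7, 8, 10, 11} must be used), so v₅ = 5.
The 6 still-open variables draw from only 6 values {4, 6, 7, 8, 10, 11}, so each is used; only v₇ can be 11, hence v₇ = 11.
v₃ and v₆ share exactly the 2 values {6, 7}; by pigeonhole those values go to them, so strike 6, 7 from v₁, v₄.
So v₁ = 8.

8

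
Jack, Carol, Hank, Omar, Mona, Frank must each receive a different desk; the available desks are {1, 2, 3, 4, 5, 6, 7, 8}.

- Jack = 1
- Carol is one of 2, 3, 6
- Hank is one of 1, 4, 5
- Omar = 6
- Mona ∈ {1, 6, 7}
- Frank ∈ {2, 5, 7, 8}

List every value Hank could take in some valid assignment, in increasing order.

4, 5

Jack must be 1 (only option left). So Hank, Mona can't be 1.
Omar must be 6 (only option left). Eliminate 6 elsewhere: Carol, Mona.
Mona must be 7 (only option left). So Frank can't be 7.
No further eliminations apply; Hank can still be any of 4, 5.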